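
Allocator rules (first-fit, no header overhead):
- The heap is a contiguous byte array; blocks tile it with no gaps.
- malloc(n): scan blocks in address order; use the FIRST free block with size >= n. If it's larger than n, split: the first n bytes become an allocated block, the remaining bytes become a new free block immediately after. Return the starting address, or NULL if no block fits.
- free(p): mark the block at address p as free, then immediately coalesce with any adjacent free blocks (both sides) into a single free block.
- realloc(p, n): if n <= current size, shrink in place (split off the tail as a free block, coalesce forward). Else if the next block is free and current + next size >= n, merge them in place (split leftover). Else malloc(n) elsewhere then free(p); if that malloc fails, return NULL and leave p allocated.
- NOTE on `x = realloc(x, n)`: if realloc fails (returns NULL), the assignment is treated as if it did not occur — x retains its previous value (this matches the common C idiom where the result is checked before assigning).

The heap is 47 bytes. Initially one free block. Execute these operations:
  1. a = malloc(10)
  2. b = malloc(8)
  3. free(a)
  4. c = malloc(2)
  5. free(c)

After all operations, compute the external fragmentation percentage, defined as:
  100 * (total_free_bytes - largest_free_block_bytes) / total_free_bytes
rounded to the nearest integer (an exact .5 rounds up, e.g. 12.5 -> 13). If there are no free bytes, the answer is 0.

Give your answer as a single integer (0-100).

Op 1: a = malloc(10) -> a = 0; heap: [0-9 ALLOC][10-46 FREE]
Op 2: b = malloc(8) -> b = 10; heap: [0-9 ALLOC][10-17 ALLOC][18-46 FREE]
Op 3: free(a) -> (freed a); heap: [0-9 FREE][10-17 ALLOC][18-46 FREE]
Op 4: c = malloc(2) -> c = 0; heap: [0-1 ALLOC][2-9 FREE][10-17 ALLOC][18-46 FREE]
Op 5: free(c) -> (freed c); heap: [0-9 FREE][10-17 ALLOC][18-46 FREE]
Free blocks: [10 29] total_free=39 largest=29 -> 100*(39-29)/39 = 1000/39 ≈ 25.641 -> rounds to 26

Answer: 26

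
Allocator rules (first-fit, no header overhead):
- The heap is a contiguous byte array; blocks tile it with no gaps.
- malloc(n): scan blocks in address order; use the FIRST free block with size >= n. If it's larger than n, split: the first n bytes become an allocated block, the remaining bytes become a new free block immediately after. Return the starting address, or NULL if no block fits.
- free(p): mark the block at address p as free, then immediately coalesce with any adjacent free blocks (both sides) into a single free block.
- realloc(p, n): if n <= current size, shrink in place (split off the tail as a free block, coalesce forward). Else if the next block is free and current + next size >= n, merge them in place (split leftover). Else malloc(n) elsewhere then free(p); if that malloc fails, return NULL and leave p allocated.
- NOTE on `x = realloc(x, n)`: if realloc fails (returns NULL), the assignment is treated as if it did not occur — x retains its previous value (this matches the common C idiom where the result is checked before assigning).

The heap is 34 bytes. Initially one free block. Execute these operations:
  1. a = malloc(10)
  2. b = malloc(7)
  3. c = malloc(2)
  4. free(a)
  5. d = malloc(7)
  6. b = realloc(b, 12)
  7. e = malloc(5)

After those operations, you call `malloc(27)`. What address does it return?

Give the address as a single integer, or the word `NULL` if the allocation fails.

Op 1: a = malloc(10) -> a = 0; heap: [0-9 ALLOC][10-33 FREE]
Op 2: b = malloc(7) -> b = 10; heap: [0-9 ALLOC][10-16 ALLOC][17-33 FREE]
Op 3: c = malloc(2) -> c = 17; heap: [0-9 ALLOC][10-16 ALLOC][17-18 ALLOC][19-33 FREE]
Op 4: free(a) -> (freed a); heap: [0-9 FREE][10-16 ALLOC][17-18 ALLOC][19-33 FREE]
Op 5: d = malloc(7) -> d = 0; heap: [0-6 ALLOC][7-9 FREE][10-16 ALLOC][17-18 ALLOC][19-33 FREE]
Op 6: b = realloc(b, 12) -> b = 19; heap: [0-6 ALLOC][7-16 FREE][17-18 ALLOC][19-30 ALLOC][31-33 FREE]
Op 7: e = malloc(5) -> e = 7; heap: [0-6 ALLOC][7-11 ALLOC][12-16 FREE][17-18 ALLOC][19-30 ALLOC][31-33 FREE]
malloc(27): first-fit scan over [0-6 ALLOC][7-11 ALLOC][12-16 FREE][17-18 ALLOC][19-30 ALLOC][31-33 FREE] -> NULL

Answer: NULL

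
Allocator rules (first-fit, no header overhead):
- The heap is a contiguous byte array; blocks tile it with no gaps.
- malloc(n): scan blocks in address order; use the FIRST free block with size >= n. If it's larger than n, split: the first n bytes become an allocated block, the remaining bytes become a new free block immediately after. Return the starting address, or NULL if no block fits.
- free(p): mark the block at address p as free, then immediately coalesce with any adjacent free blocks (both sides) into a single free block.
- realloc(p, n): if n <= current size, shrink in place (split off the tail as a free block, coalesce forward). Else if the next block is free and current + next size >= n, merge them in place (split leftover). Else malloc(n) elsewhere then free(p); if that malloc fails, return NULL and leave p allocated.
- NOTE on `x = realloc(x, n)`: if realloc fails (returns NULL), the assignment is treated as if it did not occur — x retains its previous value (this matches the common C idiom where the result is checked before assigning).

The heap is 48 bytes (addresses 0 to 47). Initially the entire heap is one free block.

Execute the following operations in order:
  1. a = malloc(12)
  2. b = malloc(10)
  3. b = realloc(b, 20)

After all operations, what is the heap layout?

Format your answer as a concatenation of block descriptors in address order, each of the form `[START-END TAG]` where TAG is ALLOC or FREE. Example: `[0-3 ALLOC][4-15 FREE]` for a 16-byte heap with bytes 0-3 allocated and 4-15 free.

Op 1: a = malloc(12) -> a = 0; heap: [0-11 ALLOC][12-47 FREE]
Op 2: b = malloc(10) -> b = 12; heap: [0-11 ALLOC][12-21 ALLOC][22-47 FREE]
Op 3: b = realloc(b, 20) -> b = 12; heap: [0-11 ALLOC][12-31 ALLOC][32-47 FREE]

Answer: [0-11 ALLOC][12-31 ALLOC][32-47 FREE]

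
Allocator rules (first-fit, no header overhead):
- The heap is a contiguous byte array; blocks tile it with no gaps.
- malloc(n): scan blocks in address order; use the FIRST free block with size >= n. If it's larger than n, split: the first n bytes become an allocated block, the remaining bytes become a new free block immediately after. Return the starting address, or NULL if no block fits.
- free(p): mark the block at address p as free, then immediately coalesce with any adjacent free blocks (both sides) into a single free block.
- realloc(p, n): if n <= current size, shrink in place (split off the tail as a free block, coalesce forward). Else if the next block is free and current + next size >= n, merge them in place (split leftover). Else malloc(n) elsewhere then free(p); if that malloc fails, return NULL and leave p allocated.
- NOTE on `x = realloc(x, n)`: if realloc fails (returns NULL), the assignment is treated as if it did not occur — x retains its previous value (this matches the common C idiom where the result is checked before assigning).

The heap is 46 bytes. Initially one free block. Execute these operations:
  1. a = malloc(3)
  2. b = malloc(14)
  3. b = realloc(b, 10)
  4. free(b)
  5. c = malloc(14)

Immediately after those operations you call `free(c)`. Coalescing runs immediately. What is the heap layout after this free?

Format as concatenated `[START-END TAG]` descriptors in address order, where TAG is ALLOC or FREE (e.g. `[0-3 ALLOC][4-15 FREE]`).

Op 1: a = malloc(3) -> a = 0; heap: [0-2 ALLOC][3-45 FREE]
Op 2: b = malloc(14) -> b = 3; heap: [0-2 ALLOC][3-16 ALLOC][17-45 FREE]
Op 3: b = realloc(b, 10) -> b = 3; heap: [0-2 ALLOC][3-12 ALLOC][13-45 FREE]
Op 4: free(b) -> (freed b); heap: [0-2 ALLOC][3-45 FREE]
Op 5: c = malloc(14) -> c = 3; heap: [0-2 ALLOC][3-16 ALLOC][17-45 FREE]
free(c): c = 3 -> block [3-16 ALLOC]; mark free, coalesce with adjacent free neighbors -> [0-2 ALLOC][3-45 FREE]

Answer: [0-2 ALLOC][3-45 FREE]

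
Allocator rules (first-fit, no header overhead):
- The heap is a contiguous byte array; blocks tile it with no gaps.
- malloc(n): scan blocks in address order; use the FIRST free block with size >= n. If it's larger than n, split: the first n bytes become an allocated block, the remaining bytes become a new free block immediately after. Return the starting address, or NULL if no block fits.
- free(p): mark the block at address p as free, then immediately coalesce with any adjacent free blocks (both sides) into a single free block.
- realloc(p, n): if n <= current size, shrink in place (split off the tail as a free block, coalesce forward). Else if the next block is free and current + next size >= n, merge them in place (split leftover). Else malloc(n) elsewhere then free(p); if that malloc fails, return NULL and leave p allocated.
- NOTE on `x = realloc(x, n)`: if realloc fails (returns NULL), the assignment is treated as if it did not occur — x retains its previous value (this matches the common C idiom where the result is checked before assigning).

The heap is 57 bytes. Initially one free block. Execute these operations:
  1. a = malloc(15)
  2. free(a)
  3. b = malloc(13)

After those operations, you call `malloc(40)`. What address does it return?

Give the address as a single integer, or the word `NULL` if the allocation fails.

Op 1: a = malloc(15) -> a = 0; heap: [0-14 ALLOC][15-56 FREE]
Op 2: free(a) -> (freed a); heap: [0-56 FREE]
Op 3: b = malloc(13) -> b = 0; heap: [0-12 ALLOC][13-56 FREE]
malloc(40): first-fit scan over [0-12 ALLOC][13-56 FREE] -> 13

Answer: 13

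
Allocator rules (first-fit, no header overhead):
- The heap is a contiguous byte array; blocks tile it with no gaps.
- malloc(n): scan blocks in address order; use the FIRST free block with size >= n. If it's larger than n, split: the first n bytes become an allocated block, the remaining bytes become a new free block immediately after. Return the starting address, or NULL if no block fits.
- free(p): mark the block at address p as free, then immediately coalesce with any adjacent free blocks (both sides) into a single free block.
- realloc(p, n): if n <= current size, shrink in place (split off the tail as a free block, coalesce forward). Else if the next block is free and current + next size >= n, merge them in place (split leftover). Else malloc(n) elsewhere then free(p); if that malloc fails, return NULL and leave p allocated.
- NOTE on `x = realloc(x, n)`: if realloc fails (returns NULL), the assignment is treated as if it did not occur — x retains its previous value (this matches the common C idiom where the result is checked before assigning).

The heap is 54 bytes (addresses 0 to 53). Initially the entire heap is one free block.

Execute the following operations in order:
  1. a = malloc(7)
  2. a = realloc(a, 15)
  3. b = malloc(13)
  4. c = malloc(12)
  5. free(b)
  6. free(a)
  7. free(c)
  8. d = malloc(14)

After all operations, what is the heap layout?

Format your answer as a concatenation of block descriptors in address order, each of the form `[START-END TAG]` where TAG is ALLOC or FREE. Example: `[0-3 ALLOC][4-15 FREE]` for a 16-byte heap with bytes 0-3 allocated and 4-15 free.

Op 1: a = malloc(7) -> a = 0; heap: [0-6 ALLOC][7-53 FREE]
Op 2: a = realloc(a, 15) -> a = 0; heap: [0-14 ALLOC][15-53 FREE]
Op 3: b = malloc(13) -> b = 15; heap: [0-14 ALLOC][15-27 ALLOC][28-53 FREE]
Op 4: c = malloc(12) -> c = 28; heap: [0-14 ALLOC][15-27 ALLOC][28-39 ALLOC][40-53 FREE]
Op 5: free(b) -> (freed b); heap: [0-14 ALLOC][15-27 FREE][28-39 ALLOC][40-53 FREE]
Op 6: free(a) -> (freed a); heap: [0-27 FREE][28-39 ALLOC][40-53 FREE]
Op 7: free(c) -> (freed c); heap: [0-53 FREE]
Op 8: d = malloc(14) -> d = 0; heap: [0-13 ALLOC][14-53 FREE]

Answer: [0-13 ALLOC][14-53 FREE]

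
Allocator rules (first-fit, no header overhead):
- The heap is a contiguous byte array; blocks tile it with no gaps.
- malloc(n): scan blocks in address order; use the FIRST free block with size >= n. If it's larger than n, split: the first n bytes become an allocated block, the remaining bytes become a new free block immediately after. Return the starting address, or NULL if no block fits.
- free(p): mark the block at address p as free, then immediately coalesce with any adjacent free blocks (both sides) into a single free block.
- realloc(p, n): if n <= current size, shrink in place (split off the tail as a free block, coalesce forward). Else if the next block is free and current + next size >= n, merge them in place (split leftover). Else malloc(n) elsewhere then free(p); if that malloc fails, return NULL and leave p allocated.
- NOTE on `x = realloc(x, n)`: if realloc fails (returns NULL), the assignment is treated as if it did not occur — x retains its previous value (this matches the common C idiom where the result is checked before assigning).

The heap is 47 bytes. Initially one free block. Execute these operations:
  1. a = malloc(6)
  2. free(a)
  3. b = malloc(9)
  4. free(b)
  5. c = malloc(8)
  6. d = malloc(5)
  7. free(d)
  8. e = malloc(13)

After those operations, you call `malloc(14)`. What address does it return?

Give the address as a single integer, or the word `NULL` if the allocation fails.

Answer: 21

Derivation:
Op 1: a = malloc(6) -> a = 0; heap: [0-5 ALLOC][6-46 FREE]
Op 2: free(a) -> (freed a); heap: [0-46 FREE]
Op 3: b = malloc(9) -> b = 0; heap: [0-8 ALLOC][9-46 FREE]
Op 4: free(b) -> (freed b); heap: [0-46 FREE]
Op 5: c = malloc(8) -> c = 0; heap: [0-7 ALLOC][8-46 FREE]
Op 6: d = malloc(5) -> d = 8; heap: [0-7 ALLOC][8-12 ALLOC][13-46 FREE]
Op 7: free(d) -> (freed d); heap: [0-7 ALLOC][8-46 FREE]
Op 8: e = malloc(13) -> e = 8; heap: [0-7 ALLOC][8-20 ALLOC][21-46 FREE]
malloc(14): first-fit scan over [0-7 ALLOC][8-20 ALLOC][21-46 FREE] -> 21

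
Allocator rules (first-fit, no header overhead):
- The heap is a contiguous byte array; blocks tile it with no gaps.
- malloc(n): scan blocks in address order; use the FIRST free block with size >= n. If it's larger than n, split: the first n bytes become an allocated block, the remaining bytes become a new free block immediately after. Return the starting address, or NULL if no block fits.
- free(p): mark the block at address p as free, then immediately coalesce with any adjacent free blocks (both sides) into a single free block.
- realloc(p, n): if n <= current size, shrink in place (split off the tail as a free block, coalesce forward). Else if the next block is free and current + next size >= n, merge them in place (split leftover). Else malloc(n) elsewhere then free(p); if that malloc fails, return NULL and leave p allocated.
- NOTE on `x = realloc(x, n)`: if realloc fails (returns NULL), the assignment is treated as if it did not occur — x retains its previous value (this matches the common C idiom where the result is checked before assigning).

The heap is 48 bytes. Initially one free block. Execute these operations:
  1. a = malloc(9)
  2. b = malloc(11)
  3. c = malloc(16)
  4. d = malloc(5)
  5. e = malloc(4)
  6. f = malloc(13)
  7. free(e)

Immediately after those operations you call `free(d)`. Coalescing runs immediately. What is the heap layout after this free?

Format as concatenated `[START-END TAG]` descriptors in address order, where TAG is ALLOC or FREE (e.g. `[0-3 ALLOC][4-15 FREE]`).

Op 1: a = malloc(9) -> a = 0; heap: [0-8 ALLOC][9-47 FREE]
Op 2: b = malloc(11) -> b = 9; heap: [0-8 ALLOC][9-19 ALLOC][20-47 FREE]
Op 3: c = malloc(16) -> c = 20; heap: [0-8 ALLOC][9-19 ALLOC][20-35 ALLOC][36-47 FREE]
Op 4: d = malloc(5) -> d = 36; heap: [0-8 ALLOC][9-19 ALLOC][20-35 ALLOC][36-40 ALLOC][41-47 FREE]
Op 5: e = malloc(4) -> e = 41; heap: [0-8 ALLOC][9-19 ALLOC][20-35 ALLOC][36-40 ALLOC][41-44 ALLOC][45-47 FREE]
Op 6: f = malloc(13) -> f = NULL; heap: [0-8 ALLOC][9-19 ALLOC][20-35 ALLOC][36-40 ALLOC][41-44 ALLOC][45-47 FREE]
Op 7: free(e) -> (freed e); heap: [0-8 ALLOC][9-19 ALLOC][20-35 ALLOC][36-40 ALLOC][41-47 FREE]
free(d): d = 36 -> block [36-40 ALLOC]; mark free, coalesce with adjacent free neighbors -> [0-8 ALLOC][9-19 ALLOC][20-35 ALLOC][36-47 FREE]

Answer: [0-8 ALLOC][9-19 ALLOC][20-35 ALLOC][36-47 FREE]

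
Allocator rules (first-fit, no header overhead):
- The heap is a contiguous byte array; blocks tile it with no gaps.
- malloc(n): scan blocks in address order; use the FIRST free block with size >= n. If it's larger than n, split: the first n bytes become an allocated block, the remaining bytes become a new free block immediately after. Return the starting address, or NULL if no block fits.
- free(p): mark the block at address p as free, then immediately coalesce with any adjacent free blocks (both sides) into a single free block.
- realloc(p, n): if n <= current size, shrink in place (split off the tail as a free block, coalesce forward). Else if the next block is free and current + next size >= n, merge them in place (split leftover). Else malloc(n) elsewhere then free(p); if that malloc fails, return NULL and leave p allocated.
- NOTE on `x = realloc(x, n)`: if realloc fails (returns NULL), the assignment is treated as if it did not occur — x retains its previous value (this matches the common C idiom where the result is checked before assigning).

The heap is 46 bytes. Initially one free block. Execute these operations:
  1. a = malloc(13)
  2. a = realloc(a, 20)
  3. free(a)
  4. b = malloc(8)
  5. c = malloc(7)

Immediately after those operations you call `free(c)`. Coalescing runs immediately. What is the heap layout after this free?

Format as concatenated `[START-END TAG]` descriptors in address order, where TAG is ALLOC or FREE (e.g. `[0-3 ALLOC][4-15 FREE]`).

Answer: [0-7 ALLOC][8-45 FREE]

Derivation:
Op 1: a = malloc(13) -> a = 0; heap: [0-12 ALLOC][13-45 FREE]
Op 2: a = realloc(a, 20) -> a = 0; heap: [0-19 ALLOC][20-45 FREE]
Op 3: free(a) -> (freed a); heap: [0-45 FREE]
Op 4: b = malloc(8) -> b = 0; heap: [0-7 ALLOC][8-45 FREE]
Op 5: c = malloc(7) -> c = 8; heap: [0-7 ALLOC][8-14 ALLOC][15-45 FREE]
free(c): c = 8 -> block [8-14 ALLOC]; mark free, coalesce with adjacent free neighbors -> [0-7 ALLOC][8-45 FREE]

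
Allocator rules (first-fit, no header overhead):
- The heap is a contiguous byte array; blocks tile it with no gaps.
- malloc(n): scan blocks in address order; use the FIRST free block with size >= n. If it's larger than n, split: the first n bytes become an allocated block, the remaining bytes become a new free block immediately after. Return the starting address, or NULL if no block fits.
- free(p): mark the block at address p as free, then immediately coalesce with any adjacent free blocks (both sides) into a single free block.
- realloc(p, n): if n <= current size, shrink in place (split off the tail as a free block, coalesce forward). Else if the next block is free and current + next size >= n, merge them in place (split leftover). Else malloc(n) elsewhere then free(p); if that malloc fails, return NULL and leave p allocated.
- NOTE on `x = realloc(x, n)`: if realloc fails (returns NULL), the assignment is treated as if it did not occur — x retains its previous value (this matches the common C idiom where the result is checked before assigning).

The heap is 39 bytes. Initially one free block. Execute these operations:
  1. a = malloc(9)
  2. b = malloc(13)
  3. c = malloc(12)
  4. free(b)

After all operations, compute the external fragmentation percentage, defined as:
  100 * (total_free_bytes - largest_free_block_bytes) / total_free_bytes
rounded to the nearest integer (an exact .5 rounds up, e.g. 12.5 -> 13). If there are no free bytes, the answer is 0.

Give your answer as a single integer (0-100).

Op 1: a = malloc(9) -> a = 0; heap: [0-8 ALLOC][9-38 FREE]
Op 2: b = malloc(13) -> b = 9; heap: [0-8 ALLOC][9-21 ALLOC][22-38 FREE]
Op 3: c = malloc(12) -> c = 22; heap: [0-8 ALLOC][9-21 ALLOC][22-33 ALLOC][34-38 FREE]
Op 4: free(b) -> (freed b); heap: [0-8 ALLOC][9-21 FREE][22-33 ALLOC][34-38 FREE]
Free blocks: [13 5] total_free=18 largest=13 -> 100*(18-13)/18 = 500/18 ≈ 27.778 -> rounds to 28

Answer: 28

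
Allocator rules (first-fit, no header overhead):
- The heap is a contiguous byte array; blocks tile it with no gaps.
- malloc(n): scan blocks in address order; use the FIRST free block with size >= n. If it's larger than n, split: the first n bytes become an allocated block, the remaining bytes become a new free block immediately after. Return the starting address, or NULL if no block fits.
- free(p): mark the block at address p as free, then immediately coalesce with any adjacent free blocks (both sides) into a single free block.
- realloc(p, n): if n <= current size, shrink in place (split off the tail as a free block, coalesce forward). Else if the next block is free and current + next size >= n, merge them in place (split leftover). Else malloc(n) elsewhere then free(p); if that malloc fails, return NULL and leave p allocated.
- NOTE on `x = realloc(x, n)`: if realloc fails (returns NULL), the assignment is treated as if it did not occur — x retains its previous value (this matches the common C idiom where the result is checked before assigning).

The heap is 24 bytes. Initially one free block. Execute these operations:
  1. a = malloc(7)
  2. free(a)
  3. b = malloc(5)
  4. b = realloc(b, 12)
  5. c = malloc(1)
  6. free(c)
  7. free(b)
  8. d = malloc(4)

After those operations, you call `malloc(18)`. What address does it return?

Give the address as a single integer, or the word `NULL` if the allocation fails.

Op 1: a = malloc(7) -> a = 0; heap: [0-6 ALLOC][7-23 FREE]
Op 2: free(a) -> (freed a); heap: [0-23 FREE]
Op 3: b = malloc(5) -> b = 0; heap: [0-4 ALLOC][5-23 FREE]
Op 4: b = realloc(b, 12) -> b = 0; heap: [0-11 ALLOC][12-23 FREE]
Op 5: c = malloc(1) -> c = 12; heap: [0-11 ALLOC][12-12 ALLOC][13-23 FREE]
Op 6: free(c) -> (freed c); heap: [0-11 ALLOC][12-23 FREE]
Op 7: free(b) -> (freed b); heap: [0-23 FREE]
Op 8: d = malloc(4) -> d = 0; heap: [0-3 ALLOC][4-23 FREE]
malloc(18): first-fit scan over [0-3 ALLOC][4-23 FREE] -> 4

Answer: 4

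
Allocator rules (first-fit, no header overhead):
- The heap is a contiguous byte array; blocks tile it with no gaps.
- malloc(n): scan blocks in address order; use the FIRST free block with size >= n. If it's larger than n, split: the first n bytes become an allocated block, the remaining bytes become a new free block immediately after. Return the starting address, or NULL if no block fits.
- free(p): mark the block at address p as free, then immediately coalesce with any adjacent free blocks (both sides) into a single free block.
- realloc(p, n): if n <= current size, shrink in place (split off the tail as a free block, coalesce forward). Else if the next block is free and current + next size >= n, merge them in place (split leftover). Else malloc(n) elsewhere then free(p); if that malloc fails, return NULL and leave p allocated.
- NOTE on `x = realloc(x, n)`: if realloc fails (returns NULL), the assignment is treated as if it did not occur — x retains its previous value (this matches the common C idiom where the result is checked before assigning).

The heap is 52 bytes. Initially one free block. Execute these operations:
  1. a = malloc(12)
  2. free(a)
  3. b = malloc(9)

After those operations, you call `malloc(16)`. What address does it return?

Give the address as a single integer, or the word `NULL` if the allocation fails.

Answer: 9

Derivation:
Op 1: a = malloc(12) -> a = 0; heap: [0-11 ALLOC][12-51 FREE]
Op 2: free(a) -> (freed a); heap: [0-51 FREE]
Op 3: b = malloc(9) -> b = 0; heap: [0-8 ALLOC][9-51 FREE]
malloc(16): first-fit scan over [0-8 ALLOC][9-51 FREE] -> 9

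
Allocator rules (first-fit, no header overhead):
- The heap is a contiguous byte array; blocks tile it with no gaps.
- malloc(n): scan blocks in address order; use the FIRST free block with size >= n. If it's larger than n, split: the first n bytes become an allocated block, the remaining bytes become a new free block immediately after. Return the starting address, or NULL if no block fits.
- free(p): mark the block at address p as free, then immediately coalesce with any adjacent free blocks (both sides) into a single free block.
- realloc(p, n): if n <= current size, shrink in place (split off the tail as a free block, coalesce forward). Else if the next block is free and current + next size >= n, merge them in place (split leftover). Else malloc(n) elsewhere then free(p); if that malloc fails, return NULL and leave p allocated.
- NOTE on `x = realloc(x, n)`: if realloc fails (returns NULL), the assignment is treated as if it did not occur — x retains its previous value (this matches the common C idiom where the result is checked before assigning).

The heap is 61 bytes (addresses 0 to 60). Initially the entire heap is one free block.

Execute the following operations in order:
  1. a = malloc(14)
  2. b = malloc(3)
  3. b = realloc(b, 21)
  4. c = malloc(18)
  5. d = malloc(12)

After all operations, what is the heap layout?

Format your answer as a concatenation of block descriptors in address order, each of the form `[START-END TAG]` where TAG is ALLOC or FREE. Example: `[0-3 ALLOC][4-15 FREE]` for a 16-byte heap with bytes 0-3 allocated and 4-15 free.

Answer: [0-13 ALLOC][14-34 ALLOC][35-52 ALLOC][53-60 FREE]

Derivation:
Op 1: a = malloc(14) -> a = 0; heap: [0-13 ALLOC][14-60 FREE]
Op 2: b = malloc(3) -> b = 14; heap: [0-13 ALLOC][14-16 ALLOC][17-60 FREE]
Op 3: b = realloc(b, 21) -> b = 14; heap: [0-13 ALLOC][14-34 ALLOC][35-60 FREE]
Op 4: c = malloc(18) -> c = 35; heap: [0-13 ALLOC][14-34 ALLOC][35-52 ALLOC][53-60 FREE]
Op 5: d = malloc(12) -> d = NULL; heap: [0-13 ALLOC][14-34 ALLOC][35-52 ALLOC][53-60 FREE]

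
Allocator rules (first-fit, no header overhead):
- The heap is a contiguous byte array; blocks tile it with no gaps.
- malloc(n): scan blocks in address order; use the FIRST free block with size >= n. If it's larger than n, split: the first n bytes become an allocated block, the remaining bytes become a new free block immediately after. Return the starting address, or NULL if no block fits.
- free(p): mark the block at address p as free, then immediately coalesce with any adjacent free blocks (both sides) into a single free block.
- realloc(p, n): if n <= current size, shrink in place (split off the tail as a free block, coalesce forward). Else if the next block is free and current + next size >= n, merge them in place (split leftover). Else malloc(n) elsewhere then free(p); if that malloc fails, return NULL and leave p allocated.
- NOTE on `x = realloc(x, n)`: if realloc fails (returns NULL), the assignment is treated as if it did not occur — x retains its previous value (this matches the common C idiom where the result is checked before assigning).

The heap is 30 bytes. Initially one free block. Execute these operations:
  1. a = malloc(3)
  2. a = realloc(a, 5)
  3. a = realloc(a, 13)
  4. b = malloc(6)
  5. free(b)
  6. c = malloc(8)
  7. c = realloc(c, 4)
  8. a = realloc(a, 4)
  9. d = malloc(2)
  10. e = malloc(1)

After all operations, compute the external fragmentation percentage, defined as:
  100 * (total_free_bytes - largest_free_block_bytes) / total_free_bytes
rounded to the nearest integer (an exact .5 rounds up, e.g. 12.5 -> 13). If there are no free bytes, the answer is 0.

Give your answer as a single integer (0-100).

Answer: 32

Derivation:
Op 1: a = malloc(3) -> a = 0; heap: [0-2 ALLOC][3-29 FREE]
Op 2: a = realloc(a, 5) -> a = 0; heap: [0-4 ALLOC][5-29 FREE]
Op 3: a = realloc(a, 13) -> a = 0; heap: [0-12 ALLOC][13-29 FREE]
Op 4: b = malloc(6) -> b = 13; heap: [0-12 ALLOC][13-18 ALLOC][19-29 FREE]
Op 5: free(b) -> (freed b); heap: [0-12 ALLOC][13-29 FREE]
Op 6: c = malloc(8) -> c = 13; heap: [0-12 ALLOC][13-20 ALLOC][21-29 FREE]
Op 7: c = realloc(c, 4) -> c = 13; heap: [0-12 ALLOC][13-16 ALLOC][17-29 FREE]
Op 8: a = realloc(a, 4) -> a = 0; heap: [0-3 ALLOC][4-12 FREE][13-16 ALLOC][17-29 FREE]
Op 9: d = malloc(2) -> d = 4; heap: [0-3 ALLOC][4-5 ALLOC][6-12 FREE][13-16 ALLOC][17-29 FREE]
Op 10: e = malloc(1) -> e = 6; heap: [0-3 ALLOC][4-5 ALLOC][6-6 ALLOC][7-12 FREE][13-16 ALLOC][17-29 FREE]
Free blocks: [6 13] total_free=19 largest=13 -> 100*(19-13)/19 = 600/19 ≈ 31.579 -> rounds to 32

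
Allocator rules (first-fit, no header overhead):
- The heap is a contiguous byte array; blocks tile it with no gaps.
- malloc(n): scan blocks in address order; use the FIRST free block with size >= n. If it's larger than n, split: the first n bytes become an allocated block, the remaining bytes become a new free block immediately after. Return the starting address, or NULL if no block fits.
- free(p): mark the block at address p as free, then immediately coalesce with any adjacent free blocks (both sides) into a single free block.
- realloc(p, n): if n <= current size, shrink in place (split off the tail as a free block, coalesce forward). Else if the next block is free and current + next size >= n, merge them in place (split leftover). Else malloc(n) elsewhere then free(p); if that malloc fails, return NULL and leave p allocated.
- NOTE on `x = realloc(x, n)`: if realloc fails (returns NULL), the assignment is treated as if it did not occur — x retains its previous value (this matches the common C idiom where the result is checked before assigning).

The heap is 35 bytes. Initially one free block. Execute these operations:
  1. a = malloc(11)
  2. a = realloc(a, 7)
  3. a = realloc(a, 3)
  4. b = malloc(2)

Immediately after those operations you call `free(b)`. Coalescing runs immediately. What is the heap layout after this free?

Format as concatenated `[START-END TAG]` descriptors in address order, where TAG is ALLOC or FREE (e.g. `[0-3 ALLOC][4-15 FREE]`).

Op 1: a = malloc(11) -> a = 0; heap: [0-10 ALLOC][11-34 FREE]
Op 2: a = realloc(a, 7) -> a = 0; heap: [0-6 ALLOC][7-34 FREE]
Op 3: a = realloc(a, 3) -> a = 0; heap: [0-2 ALLOC][3-34 FREE]
Op 4: b = malloc(2) -> b = 3; heap: [0-2 ALLOC][3-4 ALLOC][5-34 FREE]
free(b): b = 3 -> block [3-4 ALLOC]; mark free, coalesce with adjacent free neighbors -> [0-2 ALLOC][3-34 FREE]

Answer: [0-2 ALLOC][3-34 FREE]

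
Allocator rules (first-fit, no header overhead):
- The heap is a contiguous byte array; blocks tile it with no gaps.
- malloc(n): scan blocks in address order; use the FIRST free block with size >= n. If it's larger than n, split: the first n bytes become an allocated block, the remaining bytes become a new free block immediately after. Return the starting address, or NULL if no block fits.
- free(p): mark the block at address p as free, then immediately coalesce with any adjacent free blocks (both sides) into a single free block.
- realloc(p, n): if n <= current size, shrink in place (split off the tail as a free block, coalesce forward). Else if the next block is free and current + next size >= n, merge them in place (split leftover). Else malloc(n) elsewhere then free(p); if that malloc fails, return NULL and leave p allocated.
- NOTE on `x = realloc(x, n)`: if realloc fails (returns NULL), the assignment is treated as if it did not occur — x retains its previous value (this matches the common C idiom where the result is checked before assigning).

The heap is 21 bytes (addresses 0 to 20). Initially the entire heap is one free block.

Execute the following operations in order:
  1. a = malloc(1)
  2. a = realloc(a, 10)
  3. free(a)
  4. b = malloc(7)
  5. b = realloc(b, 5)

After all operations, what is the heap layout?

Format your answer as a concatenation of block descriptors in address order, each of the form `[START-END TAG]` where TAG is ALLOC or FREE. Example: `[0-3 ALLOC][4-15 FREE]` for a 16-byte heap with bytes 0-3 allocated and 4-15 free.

Answer: [0-4 ALLOC][5-20 FREE]

Derivation:
Op 1: a = malloc(1) -> a = 0; heap: [0-0 ALLOC][1-20 FREE]
Op 2: a = realloc(a, 10) -> a = 0; heap: [0-9 ALLOC][10-20 FREE]
Op 3: free(a) -> (freed a); heap: [0-20 FREE]
Op 4: b = malloc(7) -> b = 0; heap: [0-6 ALLOC][7-20 FREE]
Op 5: b = realloc(b, 5) -> b = 0; heap: [0-4 ALLOC][5-20 FREE]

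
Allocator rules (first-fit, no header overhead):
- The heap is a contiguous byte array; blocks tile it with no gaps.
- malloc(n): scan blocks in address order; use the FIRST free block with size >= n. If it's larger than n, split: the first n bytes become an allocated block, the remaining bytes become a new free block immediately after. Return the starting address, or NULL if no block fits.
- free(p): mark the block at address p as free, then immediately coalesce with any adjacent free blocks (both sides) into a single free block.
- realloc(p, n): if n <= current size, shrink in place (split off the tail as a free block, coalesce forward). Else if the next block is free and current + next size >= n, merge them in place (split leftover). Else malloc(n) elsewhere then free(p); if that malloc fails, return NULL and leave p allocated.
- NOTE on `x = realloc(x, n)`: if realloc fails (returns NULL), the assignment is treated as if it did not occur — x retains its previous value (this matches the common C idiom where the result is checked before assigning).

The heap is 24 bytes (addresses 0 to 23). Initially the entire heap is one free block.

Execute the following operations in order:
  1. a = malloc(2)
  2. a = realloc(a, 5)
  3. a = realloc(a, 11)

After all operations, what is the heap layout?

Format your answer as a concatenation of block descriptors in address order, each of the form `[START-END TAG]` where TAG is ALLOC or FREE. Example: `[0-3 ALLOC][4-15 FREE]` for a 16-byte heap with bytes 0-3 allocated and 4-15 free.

Op 1: a = malloc(2) -> a = 0; heap: [0-1 ALLOC][2-23 FREE]
Op 2: a = realloc(a, 5) -> a = 0; heap: [0-4 ALLOC][5-23 FREE]
Op 3: a = realloc(a, 11) -> a = 0; heap: [0-10 ALLOC][11-23 FREE]

Answer: [0-10 ALLOC][11-23 FREE]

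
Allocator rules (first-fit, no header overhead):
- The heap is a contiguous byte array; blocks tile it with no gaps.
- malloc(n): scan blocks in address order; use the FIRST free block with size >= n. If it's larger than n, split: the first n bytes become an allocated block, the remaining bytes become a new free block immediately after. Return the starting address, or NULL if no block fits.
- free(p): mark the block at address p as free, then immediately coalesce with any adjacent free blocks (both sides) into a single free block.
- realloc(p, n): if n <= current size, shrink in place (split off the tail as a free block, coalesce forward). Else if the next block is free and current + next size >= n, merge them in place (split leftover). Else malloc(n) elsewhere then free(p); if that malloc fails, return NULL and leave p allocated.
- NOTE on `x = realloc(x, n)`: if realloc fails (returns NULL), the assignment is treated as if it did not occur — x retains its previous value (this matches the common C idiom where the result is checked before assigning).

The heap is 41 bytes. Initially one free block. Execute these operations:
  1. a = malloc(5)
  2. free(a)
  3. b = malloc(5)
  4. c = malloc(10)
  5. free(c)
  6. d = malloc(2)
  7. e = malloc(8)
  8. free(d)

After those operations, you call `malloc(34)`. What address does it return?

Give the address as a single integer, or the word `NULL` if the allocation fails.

Op 1: a = malloc(5) -> a = 0; heap: [0-4 ALLOC][5-40 FREE]
Op 2: free(a) -> (freed a); heap: [0-40 FREE]
Op 3: b = malloc(5) -> b = 0; heap: [0-4 ALLOC][5-40 FREE]
Op 4: c = malloc(10) -> c = 5; heap: [0-4 ALLOC][5-14 ALLOC][15-40 FREE]
Op 5: free(c) -> (freed c); heap: [0-4 ALLOC][5-40 FREE]
Op 6: d = malloc(2) -> d = 5; heap: [0-4 ALLOC][5-6 ALLOC][7-40 FREE]
Op 7: e = malloc(8) -> e = 7; heap: [0-4 ALLOC][5-6 ALLOC][7-14 ALLOC][15-40 FREE]
Op 8: free(d) -> (freed d); heap: [0-4 ALLOC][5-6 FREE][7-14 ALLOC][15-40 FREE]
malloc(34): first-fit scan over [0-4 ALLOC][5-6 FREE][7-14 ALLOC][15-40 FREE] -> NULL

Answer: NULL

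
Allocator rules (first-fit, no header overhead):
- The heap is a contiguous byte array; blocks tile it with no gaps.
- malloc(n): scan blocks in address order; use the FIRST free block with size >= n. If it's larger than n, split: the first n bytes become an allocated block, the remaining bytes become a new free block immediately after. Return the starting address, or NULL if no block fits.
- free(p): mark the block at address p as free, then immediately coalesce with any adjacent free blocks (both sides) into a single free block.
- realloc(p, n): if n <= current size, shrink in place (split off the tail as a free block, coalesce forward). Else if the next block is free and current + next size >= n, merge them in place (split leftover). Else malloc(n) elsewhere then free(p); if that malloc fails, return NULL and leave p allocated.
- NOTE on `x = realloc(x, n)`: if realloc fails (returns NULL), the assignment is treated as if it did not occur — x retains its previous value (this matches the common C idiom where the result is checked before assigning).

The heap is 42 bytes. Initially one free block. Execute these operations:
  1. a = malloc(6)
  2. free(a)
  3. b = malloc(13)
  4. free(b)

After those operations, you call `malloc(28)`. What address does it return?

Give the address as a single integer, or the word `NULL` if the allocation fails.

Op 1: a = malloc(6) -> a = 0; heap: [0-5 ALLOC][6-41 FREE]
Op 2: free(a) -> (freed a); heap: [0-41 FREE]
Op 3: b = malloc(13) -> b = 0; heap: [0-12 ALLOC][13-41 FREE]
Op 4: free(b) -> (freed b); heap: [0-41 FREE]
malloc(28): first-fit scan over [0-41 FREE] -> 0

Answer: 0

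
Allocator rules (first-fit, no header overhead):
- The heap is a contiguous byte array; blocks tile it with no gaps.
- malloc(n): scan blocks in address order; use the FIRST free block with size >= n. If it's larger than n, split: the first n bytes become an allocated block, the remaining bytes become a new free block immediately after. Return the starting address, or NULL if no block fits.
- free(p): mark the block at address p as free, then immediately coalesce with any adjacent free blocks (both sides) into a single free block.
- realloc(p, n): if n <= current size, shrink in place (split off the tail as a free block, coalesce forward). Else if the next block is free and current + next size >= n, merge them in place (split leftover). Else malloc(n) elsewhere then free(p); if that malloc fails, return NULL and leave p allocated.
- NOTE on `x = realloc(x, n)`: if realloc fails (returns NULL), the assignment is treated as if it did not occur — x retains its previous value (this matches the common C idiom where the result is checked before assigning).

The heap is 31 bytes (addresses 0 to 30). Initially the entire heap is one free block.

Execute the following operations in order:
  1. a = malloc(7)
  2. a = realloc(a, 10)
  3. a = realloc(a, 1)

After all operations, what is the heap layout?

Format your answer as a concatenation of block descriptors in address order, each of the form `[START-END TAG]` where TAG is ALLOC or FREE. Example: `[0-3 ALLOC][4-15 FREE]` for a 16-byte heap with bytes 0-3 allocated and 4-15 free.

Op 1: a = malloc(7) -> a = 0; heap: [0-6 ALLOC][7-30 FREE]
Op 2: a = realloc(a, 10) -> a = 0; heap: [0-9 ALLOC][10-30 FREE]
Op 3: a = realloc(a, 1) -> a = 0; heap: [0-0 ALLOC][1-30 FREE]

Answer: [0-0 ALLOC][1-30 FREE]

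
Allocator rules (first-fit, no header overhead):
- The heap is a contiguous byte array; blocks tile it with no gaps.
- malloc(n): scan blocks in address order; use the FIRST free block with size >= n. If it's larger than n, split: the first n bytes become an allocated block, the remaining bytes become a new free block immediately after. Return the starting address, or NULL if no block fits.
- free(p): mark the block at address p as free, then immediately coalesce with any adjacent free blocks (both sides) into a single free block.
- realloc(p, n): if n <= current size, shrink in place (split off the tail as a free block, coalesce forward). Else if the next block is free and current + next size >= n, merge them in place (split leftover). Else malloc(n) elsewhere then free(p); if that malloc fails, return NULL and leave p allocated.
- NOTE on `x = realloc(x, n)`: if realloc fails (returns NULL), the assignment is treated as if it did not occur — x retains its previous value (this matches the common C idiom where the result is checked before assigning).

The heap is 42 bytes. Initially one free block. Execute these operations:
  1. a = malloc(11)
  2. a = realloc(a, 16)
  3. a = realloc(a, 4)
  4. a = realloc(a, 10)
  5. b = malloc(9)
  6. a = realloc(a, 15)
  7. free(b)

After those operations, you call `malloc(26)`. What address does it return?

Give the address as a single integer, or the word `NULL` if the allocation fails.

Op 1: a = malloc(11) -> a = 0; heap: [0-10 ALLOC][11-41 FREE]
Op 2: a = realloc(a, 16) -> a = 0; heap: [0-15 ALLOC][16-41 FREE]
Op 3: a = realloc(a, 4) -> a = 0; heap: [0-3 ALLOC][4-41 FREE]
Op 4: a = realloc(a, 10) -> a = 0; heap: [0-9 ALLOC][10-41 FREE]
Op 5: b = malloc(9) -> b = 10; heap: [0-9 ALLOC][10-18 ALLOC][19-41 FREE]
Op 6: a = realloc(a, 15) -> a = 19; heap: [0-9 FREE][10-18 ALLOC][19-33 ALLOC][34-41 FREE]
Op 7: free(b) -> (freed b); heap: [0-18 FREE][19-33 ALLOC][34-41 FREE]
malloc(26): first-fit scan over [0-18 FREE][19-33 ALLOC][34-41 FREE] -> NULL

Answer: NULL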